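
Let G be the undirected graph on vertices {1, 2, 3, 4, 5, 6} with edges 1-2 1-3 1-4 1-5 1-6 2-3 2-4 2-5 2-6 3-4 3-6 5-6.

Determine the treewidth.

A width-3 tree decomposition is:
Bags: B1 = {1, 2, 3, 6}  B2 = {1, 2, 5, 6}  B3 = {1, 2, 3, 4}
Tree: B1–B2, B1–B3
Every bag has size at most 4, so the width is 4 − 1 = 3 and tw(G) ≤ 3. On the other hand G contains the 4-clique {1, 2, 3, 4}. A clique must lie in a single bag of any decomposition, so no decomposition can have width below 3. Therefore the treewidth is 3.

3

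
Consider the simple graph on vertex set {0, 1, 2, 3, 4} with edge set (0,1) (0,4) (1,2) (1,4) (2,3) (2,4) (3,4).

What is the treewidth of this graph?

2

A width-2 tree decomposition is:
Bags: B1 = {0, 1, 4}  B2 = {1, 2, 4}  B3 = {2, 3, 4}
Tree: B1–B2, B2–B3
Each bag holds 3 vertices, so the decomposition has width 2, which upper-bounds the treewidth. On the other hand G contains the 3-clique {0, 1, 4}. A clique must lie in a single bag of any decomposition, so no decomposition can have width below 2. Therefore the treewidth is 2.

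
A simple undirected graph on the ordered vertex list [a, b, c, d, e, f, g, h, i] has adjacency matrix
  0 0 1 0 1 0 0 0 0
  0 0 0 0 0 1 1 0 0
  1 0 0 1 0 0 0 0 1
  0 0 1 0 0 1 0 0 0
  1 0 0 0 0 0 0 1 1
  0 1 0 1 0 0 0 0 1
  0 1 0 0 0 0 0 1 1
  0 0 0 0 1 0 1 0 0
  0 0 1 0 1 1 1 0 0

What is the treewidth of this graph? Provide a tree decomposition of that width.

Every bag has size at most 4, so the width is 4 − 1 = 3 and tw(G) ≤ 3. For the lower bound: the 4 vertex sets {a,e,h}, {g}, {i}, {b,c,d,f} are disjoint, each induces a connected subgraph, and every pair is joined by at least one edge of G. Contracting each set to a single vertex therefore yields K_{4} as a minor, and since treewidth is minor-monotone, tw(G) ≥ tw(K_{4}) = 3. Therefore the treewidth is 3.

Treewidth 3.
One optimal decomposition is:
Bags: B1 = {a, e, g, h}  B2 = {a, e, g, i}  B3 = {a, c, g, i}  B4 = {b, c, g, i}  B5 = {b, c, f, i}  B6 = {b, c, d, f}
Tree: B1–B2, B2–B3, B3–B4, B4–B5, B5–B6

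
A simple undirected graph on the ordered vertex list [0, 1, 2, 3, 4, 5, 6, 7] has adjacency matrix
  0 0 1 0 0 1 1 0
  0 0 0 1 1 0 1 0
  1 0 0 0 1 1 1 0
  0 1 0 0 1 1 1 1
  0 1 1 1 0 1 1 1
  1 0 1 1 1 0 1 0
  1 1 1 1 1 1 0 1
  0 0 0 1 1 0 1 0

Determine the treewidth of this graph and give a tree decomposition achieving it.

Treewidth 3.
Bags: B1 = {1, 3, 4, 6}  B2 = {3, 4, 6, 7}  B3 = {3, 4, 5, 6}  B4 = {2, 4, 5, 6}  B5 = {0, 2, 5, 6}
Tree: B1–B2, B2–B3, B3–B4, B4–B5

The largest bag has 4 vertices, giving width 3; this decomposition certifies tw(G) ≤ 3. Conversely, {0, 2, 5, 6} is a clique of size 4, and the vertices of any clique must share a bag in every tree decomposition; so some bag has ≥ 4 vertices and tw(G) ≥ 3. Combining the bounds, tw(G) = 3.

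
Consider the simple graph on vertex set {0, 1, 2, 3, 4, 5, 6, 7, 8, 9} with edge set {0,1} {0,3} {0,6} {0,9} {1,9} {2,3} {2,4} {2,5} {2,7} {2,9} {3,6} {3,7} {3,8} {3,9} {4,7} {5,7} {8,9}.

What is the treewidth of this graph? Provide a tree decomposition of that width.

Treewidth 2.
Bags: B1 = {2, 3, 9}  B2 = {0, 3, 9}  B3 = {3, 8, 9}  B4 = {0, 3, 6}  B5 = {2, 3, 7}  B6 = {0, 1, 9}  B7 = {2, 4, 7}  B8 = {2, 5, 7}
Tree: B1–B2, B2–B3, B2–B4, B1–B5, B2–B6, B5–B7, B5–B8

Every bag has size at most 3, so the width is 3 − 1 = 2 and tw(G) ≤ 2. Conversely, {0, 1, 9} is a clique of size 3, and the vertices of any clique must share a bag in every tree decomposition; so some bag has ≥ 3 vertices and tw(G) ≥ 2. Hence tw(G) = 2 exactly.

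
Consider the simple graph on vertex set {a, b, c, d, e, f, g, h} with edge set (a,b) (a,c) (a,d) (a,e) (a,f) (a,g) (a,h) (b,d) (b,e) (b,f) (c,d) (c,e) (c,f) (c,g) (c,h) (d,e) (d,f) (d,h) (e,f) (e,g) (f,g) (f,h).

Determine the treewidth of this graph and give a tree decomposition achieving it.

Treewidth 4.
One such decomposition:
Bags: B1 = {a, c, d, e, f}  B2 = {a, c, d, f, h}  B3 = {a, b, d, e, f}  B4 = {a, c, e, f, g}
Tree: B1–B2, B1–B3, B1–B4

Each bag holds 5 vertices, so the decomposition has width 4, which upper-bounds the treewidth. On the other hand G contains the 5-clique {a, c, d, e, f}. A clique must lie in a single bag of any decomposition, so no decomposition can have width below 4. The upper and lower bounds meet at 4, so that is the treewidth.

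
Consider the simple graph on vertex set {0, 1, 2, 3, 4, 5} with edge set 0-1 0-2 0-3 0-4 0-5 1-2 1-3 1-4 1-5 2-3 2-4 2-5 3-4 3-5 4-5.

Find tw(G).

5

A width-5 tree decomposition is:
Bags: B1 = {0, 1, 2, 3, 4, 5}
Tree: (single bag)
A single bag containing all 6 vertices is trivially a valid decomposition of width 5. For the lower bound, the 6 vertices {0, 1, 2, 3, 4, 5} are pairwise adjacent, and any tree decomposition puts a clique entirely inside one bag — forcing width ≥ 5. The upper and lower bounds meet at 5, so that is the treewidth.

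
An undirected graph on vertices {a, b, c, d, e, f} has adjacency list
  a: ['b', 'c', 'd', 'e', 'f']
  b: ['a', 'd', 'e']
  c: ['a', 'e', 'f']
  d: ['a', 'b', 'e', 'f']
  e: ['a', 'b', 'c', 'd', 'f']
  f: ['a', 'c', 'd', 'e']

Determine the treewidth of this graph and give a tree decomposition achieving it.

The largest bag has 4 vertices, giving width 3; this decomposition certifies tw(G) ≤ 3. Conversely, {a, d, e, f} is a clique of size 4, and the vertices of any clique must share a bag in every tree decomposition; so some bag has ≥ 4 vertices and tw(G) ≥ 3. Combining the bounds, tw(G) = 3.

Treewidth 3.
One such decomposition:
Bags: B1 = {a, d, e, f}  B2 = {a, b, d, e}  B3 = {a, c, e, f}
Tree: B1–B2, B1–B3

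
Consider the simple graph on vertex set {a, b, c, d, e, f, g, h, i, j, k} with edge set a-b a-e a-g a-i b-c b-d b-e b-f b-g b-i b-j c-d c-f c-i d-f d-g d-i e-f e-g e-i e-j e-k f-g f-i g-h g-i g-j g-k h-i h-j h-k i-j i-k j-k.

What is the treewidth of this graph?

4

A width-4 tree decomposition is:
Bags: B1 = {e, g, i, j, k}  B2 = {b, e, g, i, j}  B3 = {b, e, f, g, i}  B4 = {b, d, f, g, i}  B5 = {g, h, i, j, k}  B6 = {b, c, d, f, i}  B7 = {a, b, e, g, i}
Tree: B1–B2, B2–B3, B3–B4, B1–B5, B4–B6, B2–B7
The largest bag has 5 vertices, giving width 4; this decomposition certifies tw(G) ≤ 4. For the lower bound, the 5 vertices {g, h, i, j, k} are pairwise adjacent, and any tree decomposition puts a clique entirely inside one bag — forcing width ≥ 4. The upper and lower bounds meet at 4, so that is the treewidth.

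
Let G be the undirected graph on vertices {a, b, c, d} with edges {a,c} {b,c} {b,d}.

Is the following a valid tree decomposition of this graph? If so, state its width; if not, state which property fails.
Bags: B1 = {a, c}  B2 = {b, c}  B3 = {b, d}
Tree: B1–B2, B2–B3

Yes; width 1.

Vertex coverage: the bags together contain {a, b, c, d}, the full vertex set. Edge coverage: each edge of G has both endpoints in at least one bag. Running intersection: for every vertex, the bags containing it form a connected subtree. All three properties hold, so this is a valid tree decomposition of width max|bag| − 1 = 1, and hence tw(G) ≤ 1.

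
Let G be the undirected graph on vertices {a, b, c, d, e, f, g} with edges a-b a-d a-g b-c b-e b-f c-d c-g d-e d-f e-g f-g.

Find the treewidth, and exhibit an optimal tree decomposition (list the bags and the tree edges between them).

Treewidth 3.
Bags: B1 = {a, b, d, g}  B2 = {b, d, f, g}  B3 = {b, c, d, g}  B4 = {b, d, e, g}
Tree: B1–B2, B2–B3, B3–B4

Each bag holds 4 vertices, so the decomposition has width 3, which upper-bounds the treewidth. For the lower bound: the 4 vertex sets {a,g}, {b,f}, {d}, {c} are disjoint, each induces a connected subgraph, and every pair is joined by at least one edge of G. Contracting each set to a single vertex therefore yields K_{4} as a minor, and since treewidth is minor-monotone, tw(G) ≥ tw(K_{4}) = 3. The upper and lower bounds meet at 3, so that is the treewidth.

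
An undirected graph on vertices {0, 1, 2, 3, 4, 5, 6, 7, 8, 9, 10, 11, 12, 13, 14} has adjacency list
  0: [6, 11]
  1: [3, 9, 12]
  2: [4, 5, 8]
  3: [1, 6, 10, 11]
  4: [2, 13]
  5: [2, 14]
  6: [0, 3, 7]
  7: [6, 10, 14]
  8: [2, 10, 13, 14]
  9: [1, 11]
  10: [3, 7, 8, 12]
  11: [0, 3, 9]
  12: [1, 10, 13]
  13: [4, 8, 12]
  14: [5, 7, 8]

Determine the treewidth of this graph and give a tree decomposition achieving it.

Treewidth 3.
Bags: B1 = {0, 1, 9, 11}  B2 = {0, 1, 3, 11}  B3 = {0, 1, 3, 6}  B4 = {1, 3, 6, 12}  B5 = {3, 6, 10, 12}  B6 = {6, 7, 10, 12}  B7 = {7, 10, 12, 13}  B8 = {7, 8, 10, 13}  B9 = {7, 8, 13, 14}  B10 = {4, 8, 13, 14}  B11 = {2, 4, 8, 14}  B12 = {2, 4, 5, 14}
Tree: B1–B2, B2–B3, B3–B4, B4–B5, B5–B6, B6–B7, B7–B8, B8–B9, B9–B10, B10–B11, B11–B12

Every bag has size at most 4, so the width is 4 − 1 = 3 and tw(G) ≤ 3. For the lower bound: the 4 vertex sets {0,9,11}, {1}, {3}, {6,7,10,12} are disjoint, each induces a connected subgraph, and every pair is joined by at least one edge of G. Contracting each set to a single vertex therefore yields K_{4} as a minor, and since treewidth is minor-monotone, tw(G) ≥ tw(K_{4}) = 3. The upper and lower bounds meet at 3, so that is the treewidth.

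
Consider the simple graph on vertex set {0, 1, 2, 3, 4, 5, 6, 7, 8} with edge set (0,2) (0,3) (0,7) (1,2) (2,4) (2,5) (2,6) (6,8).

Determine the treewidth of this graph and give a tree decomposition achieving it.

Each bag holds 2 vertices, so the decomposition has width 1, which upper-bounds the treewidth. Since G has at least one edge (e.g. 2–6), it is not an edgeless graph, so tw(G) ≥ 1. Hence tw(G) = 1 exactly.

Treewidth 1.
Bags: B1 = {2, 6}  B2 = {2, 5}  B3 = {0, 2}  B4 = {1, 2}  B5 = {6, 8}  B6 = {2, 4}  B7 = {0, 3}  B8 = {0, 7}
Tree: B1–B2, B2–B3, B2–B4, B1–B5, B3–B6, B3–B7, B7–B8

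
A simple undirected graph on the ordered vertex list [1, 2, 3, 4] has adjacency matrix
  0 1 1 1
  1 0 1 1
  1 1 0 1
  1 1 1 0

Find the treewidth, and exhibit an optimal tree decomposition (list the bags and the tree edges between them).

A single bag containing all 4 vertices is trivially a valid decomposition of width 3. On the other hand G contains the 4-clique {1, 2, 3, 4}. A clique must lie in a single bag of any decomposition, so no decomposition can have width below 3. Therefore the treewidth is 3.

Treewidth 3.
One optimal decomposition is:
Bags: B1 = {1, 2, 3, 4}
Tree: (single bag)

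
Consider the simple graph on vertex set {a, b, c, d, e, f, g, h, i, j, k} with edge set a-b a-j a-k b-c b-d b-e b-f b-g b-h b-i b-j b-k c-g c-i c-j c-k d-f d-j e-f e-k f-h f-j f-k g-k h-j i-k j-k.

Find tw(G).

3

A width-3 tree decomposition is:
Bags: B1 = {b, c, j, k}  B2 = {b, f, j, k}  B3 = {b, c, i, k}  B4 = {b, e, f, k}  B5 = {b, c, g, k}  B6 = {b, d, f, j}  B7 = {b, f, h, j}  B8 = {a, b, j, k}
Tree: B1–B2, B1–B3, B2–B4, B1–B5, B2–B6, B6–B7, B1–B8
The largest bag has 4 vertices, giving width 3; this decomposition certifies tw(G) ≤ 3. For the lower bound, the 4 vertices {b, d, f, j} are pairwise adjacent, and any tree decomposition puts a clique entirely inside one bag — forcing width ≥ 3. Hence tw(G) = 3 exactly.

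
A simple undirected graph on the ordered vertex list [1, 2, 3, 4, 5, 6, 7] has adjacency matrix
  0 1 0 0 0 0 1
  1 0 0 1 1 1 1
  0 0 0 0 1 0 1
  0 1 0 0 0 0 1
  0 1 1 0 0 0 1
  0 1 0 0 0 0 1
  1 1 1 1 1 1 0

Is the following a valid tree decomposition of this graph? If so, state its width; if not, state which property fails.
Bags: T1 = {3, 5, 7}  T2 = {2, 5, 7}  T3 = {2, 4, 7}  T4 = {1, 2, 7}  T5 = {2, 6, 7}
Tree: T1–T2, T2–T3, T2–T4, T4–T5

Yes; width 2.

Checking the three conditions: (i) the bags cover all of {1, 2, 3, 4, 5, 6, 7}; (ii) for each edge, some bag contains both endpoints; (iii) the bags containing any fixed vertex form a subtree. All hold, so the decomposition is valid with width 3 − 1 = 2.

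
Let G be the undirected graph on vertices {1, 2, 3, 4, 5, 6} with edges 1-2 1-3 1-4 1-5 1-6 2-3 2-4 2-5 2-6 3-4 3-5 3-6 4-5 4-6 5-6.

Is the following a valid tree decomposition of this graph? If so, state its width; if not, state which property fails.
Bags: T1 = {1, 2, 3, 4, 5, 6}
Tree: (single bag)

Checking the three conditions: (i) the bags cover all of {1, 2, 3, 4, 5, 6}; (ii) for each edge, some bag contains both endpoints; (iii) the bags containing any fixed vertex form a subtree. All hold, so the decomposition is valid with width 6 − 1 = 5.

Yes; width 5.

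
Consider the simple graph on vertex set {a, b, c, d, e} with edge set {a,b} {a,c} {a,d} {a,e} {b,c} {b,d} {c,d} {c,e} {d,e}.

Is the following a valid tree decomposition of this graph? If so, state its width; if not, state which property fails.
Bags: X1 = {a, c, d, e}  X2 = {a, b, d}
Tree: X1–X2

No — edge (c,b) lies in no bag.

A tree decomposition must satisfy three properties: every vertex lies in some bag; for every edge, both endpoints lie together in some bag; and for every vertex, the bags containing it form a connected subtree. Here edge (c,b) lies in no bag, so the decomposition is invalid.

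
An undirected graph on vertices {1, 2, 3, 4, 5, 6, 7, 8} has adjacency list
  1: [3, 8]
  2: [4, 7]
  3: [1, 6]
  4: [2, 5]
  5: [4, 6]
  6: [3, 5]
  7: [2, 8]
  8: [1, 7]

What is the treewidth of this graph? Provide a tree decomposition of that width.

Treewidth 2.
Bags: B1 = {1, 3, 6}  B2 = {1, 5, 6}  B3 = {1, 4, 5}  B4 = {1, 2, 4}  B5 = {1, 2, 7}  B6 = {1, 7, 8}
Tree: B1–B2, B2–B3, B3–B4, B4–B5, B5–B6

Each bag holds 3 vertices, so the decomposition has width 2, which upper-bounds the treewidth. Since 1–3–6–5–4–2–7–8–1 is a cycle in G, G is not acyclic. Forests are exactly the graphs of treewidth ≤ 1, so tw(G) ≥ 2. The upper and lower bounds meet at 2, so that is the treewidth.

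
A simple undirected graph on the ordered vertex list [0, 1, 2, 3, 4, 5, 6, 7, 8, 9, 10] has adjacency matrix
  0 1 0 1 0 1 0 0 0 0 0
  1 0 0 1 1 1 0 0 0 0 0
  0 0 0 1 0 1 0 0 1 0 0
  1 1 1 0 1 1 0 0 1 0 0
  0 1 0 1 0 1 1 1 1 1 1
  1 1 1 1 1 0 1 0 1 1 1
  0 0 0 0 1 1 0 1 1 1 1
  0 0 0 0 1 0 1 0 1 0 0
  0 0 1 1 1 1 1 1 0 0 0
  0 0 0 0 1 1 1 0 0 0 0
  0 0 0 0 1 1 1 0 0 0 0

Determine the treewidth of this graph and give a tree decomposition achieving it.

The largest bag has 4 vertices, giving width 3; this decomposition certifies tw(G) ≤ 3. On the other hand G contains the 4-clique {0, 1, 3, 5}. A clique must lie in a single bag of any decomposition, so no decomposition can have width below 3. Therefore the treewidth is 3.

Treewidth 3.
One optimal decomposition is:
Bags: B1 = {3, 4, 5, 8}  B2 = {4, 5, 6, 8}  B3 = {4, 5, 6, 9}  B4 = {4, 5, 6, 10}  B5 = {2, 3, 5, 8}  B6 = {1, 3, 4, 5}  B7 = {0, 1, 3, 5}  B8 = {4, 6, 7, 8}
Tree: B1–B2, B2–B3, B2–B4, B1–B5, B1–B6, B6–B7, B2–B8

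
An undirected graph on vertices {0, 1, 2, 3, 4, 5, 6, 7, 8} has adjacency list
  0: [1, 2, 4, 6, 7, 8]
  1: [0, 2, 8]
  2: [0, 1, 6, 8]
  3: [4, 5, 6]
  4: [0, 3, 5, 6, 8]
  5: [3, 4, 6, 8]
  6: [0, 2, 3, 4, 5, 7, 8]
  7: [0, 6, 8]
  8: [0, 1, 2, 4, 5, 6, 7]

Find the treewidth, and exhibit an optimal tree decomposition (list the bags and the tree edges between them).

Each bag holds 4 vertices, so the decomposition has width 3, which upper-bounds the treewidth. On the other hand G contains the 4-clique {0, 1, 2, 8}. A clique must lie in a single bag of any decomposition, so no decomposition can have width below 3. Hence tw(G) = 3 exactly.

Treewidth 3.
Bags: B1 = {0, 4, 6, 8}  B2 = {4, 5, 6, 8}  B3 = {0, 2, 6, 8}  B4 = {0, 6, 7, 8}  B5 = {0, 1, 2, 8}  B6 = {3, 4, 5, 6}
Tree: B1–B2, B1–B3, B3–B4, B3–B5, B2–B6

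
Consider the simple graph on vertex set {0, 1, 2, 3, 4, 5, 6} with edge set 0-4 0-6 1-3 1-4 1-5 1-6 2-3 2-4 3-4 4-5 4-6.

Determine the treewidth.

2

A width-2 tree decomposition is:
Bags: B1 = {1, 3, 4}  B2 = {2, 3, 4}  B3 = {1, 4, 6}  B4 = {1, 4, 5}  B5 = {0, 4, 6}
Tree: B1–B2, B1–B3, B3–B4, B3–B5
The largest bag has 3 vertices, giving width 2; this decomposition certifies tw(G) ≤ 2. Conversely, {0, 4, 6} is a clique of size 3, and the vertices of any clique must share a bag in every tree decomposition; so some bag has ≥ 3 vertices and tw(G) ≥ 2. Hence tw(G) = 2 exactly.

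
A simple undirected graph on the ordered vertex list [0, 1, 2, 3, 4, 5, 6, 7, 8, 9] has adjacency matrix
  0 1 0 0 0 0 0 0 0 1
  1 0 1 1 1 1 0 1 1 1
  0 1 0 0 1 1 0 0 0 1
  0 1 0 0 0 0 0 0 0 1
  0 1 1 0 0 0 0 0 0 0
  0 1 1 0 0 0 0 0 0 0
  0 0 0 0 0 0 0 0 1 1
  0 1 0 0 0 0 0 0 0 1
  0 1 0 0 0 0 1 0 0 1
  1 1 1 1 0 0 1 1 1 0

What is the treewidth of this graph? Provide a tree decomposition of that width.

Treewidth 2.
Bags: B1 = {1, 2, 9}  B2 = {1, 8, 9}  B3 = {1, 7, 9}  B4 = {6, 8, 9}  B5 = {1, 3, 9}  B6 = {0, 1, 9}  B7 = {1, 2, 4}  B8 = {1, 2, 5}
Tree: B1–B2, B1–B3, B2–B4, B2–B5, B3–B6, B1–B7, B7–B8

Each bag holds 3 vertices, so the decomposition has width 2, which upper-bounds the treewidth. Conversely, {0, 1, 9} is a clique of size 3, and the vertices of any clique must share a bag in every tree decomposition; so some bag has ≥ 3 vertices and tw(G) ≥ 2. The upper and lower bounds meet at 2, so that is the treewidth.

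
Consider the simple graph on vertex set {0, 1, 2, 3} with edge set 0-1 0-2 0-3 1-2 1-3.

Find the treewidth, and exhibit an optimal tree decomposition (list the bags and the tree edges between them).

Treewidth 2.
One optimal decomposition is:
Bags: B1 = {0, 1, 2}  B2 = {0, 1, 3}
Tree: B1–B2

Every bag has size at most 3, so the width is 3 − 1 = 2 and tw(G) ≤ 2. For the lower bound, the 3 vertices {0, 1, 2} are pairwise adjacent, and any tree decomposition puts a clique entirely inside one bag — forcing width ≥ 2. The upper and lower bounds meet at 2, so that is the treewidth.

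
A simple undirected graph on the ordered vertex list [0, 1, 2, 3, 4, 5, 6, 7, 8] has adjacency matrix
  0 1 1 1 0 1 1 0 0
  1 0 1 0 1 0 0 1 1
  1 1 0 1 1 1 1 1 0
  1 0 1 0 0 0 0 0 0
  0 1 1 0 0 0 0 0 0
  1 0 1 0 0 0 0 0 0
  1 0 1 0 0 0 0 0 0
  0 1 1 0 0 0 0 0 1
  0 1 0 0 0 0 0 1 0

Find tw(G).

2

A width-2 tree decomposition is:
Bags: B1 = {0, 1, 2}  B2 = {0, 2, 6}  B3 = {1, 2, 7}  B4 = {1, 7, 8}  B5 = {0, 2, 5}  B6 = {1, 2, 4}  B7 = {0, 2, 3}
Tree: B1–B2, B1–B3, B3–B4, B2–B5, B1–B6, B1–B7
The largest bag has 3 vertices, giving width 2; this decomposition certifies tw(G) ≤ 2. Conversely, {1, 7, 8} is a clique of size 3, and the vertices of any clique must share a bag in every tree decomposition; so some bag has ≥ 3 vertices and tw(G) ≥ 2. Therefore the treewidth is 2.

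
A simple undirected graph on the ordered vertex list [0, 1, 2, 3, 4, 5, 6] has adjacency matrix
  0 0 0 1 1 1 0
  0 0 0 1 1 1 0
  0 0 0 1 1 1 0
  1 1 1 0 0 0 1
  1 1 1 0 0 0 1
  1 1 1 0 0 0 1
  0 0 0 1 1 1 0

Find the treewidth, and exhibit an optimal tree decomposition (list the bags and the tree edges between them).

The largest bag has 4 vertices, giving width 3; this decomposition certifies tw(G) ≤ 3. For the lower bound: the 4 vertex sets {0,4}, {1,3}, {5}, {2} are disjoint, each induces a connected subgraph, and every pair is joined by at least one edge of G. Contracting each set to a single vertex therefore yields K_{4} as a minor, and since treewidth is minor-monotone, tw(G) ≥ tw(K_{4}) = 3. Combining the bounds, tw(G) = 3.

Treewidth 3.
One optimal decomposition is:
Bags: B1 = {0, 3, 4, 5}  B2 = {1, 3, 4, 5}  B3 = {2, 3, 4, 5}  B4 = {3, 4, 5, 6}
Tree: B1–B2, B2–B3, B3–B4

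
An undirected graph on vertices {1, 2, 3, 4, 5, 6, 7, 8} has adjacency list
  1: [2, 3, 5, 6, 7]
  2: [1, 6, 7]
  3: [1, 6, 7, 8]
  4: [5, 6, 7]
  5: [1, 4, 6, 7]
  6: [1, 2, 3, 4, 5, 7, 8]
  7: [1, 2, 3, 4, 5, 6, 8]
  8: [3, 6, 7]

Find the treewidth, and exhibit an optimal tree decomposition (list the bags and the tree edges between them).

Every bag has size at most 4, so the width is 4 − 1 = 3 and tw(G) ≤ 3. Conversely, {3, 6, 7, 8} is a clique of size 4, and the vertices of any clique must share a bag in every tree decomposition; so some bag has ≥ 4 vertices and tw(G) ≥ 3. Therefore the treewidth is 3.

Treewidth 3.
Bags: B1 = {1, 5, 6, 7}  B2 = {1, 2, 6, 7}  B3 = {1, 3, 6, 7}  B4 = {4, 5, 6, 7}  B5 = {3, 6, 7, 8}
Tree: B1–B2, B2–B3, B1–B4, B3–B5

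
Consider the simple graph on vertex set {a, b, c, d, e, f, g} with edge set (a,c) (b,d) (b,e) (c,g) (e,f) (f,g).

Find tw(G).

A width-1 tree decomposition is:
Bags: B1 = {b, d}  B2 = {b, e}  B3 = {e, f}  B4 = {f, g}  B5 = {c, g}  B6 = {a, c}
Tree: B1–B2, B2–B3, B3–B4, B4–B5, B5–B6
Every bag has size at most 2, so the width is 2 − 1 = 1 and tw(G) ≤ 1. Any graph with an edge has treewidth ≥ 1, and G has the edge d–b. Therefore the treewidth is 1.

1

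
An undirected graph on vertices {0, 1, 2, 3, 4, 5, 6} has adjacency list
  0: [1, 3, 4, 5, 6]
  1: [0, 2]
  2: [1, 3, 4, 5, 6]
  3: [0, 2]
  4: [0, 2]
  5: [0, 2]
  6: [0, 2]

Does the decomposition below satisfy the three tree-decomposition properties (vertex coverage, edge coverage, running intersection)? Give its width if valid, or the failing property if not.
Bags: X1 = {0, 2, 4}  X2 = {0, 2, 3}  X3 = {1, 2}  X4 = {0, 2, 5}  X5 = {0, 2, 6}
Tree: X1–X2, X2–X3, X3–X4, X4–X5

No — edge (0,1) lies in no bag.

A tree decomposition must satisfy three properties: every vertex lies in some bag; for every edge, both endpoints lie together in some bag; and for every vertex, the bags containing it form a connected subtree. Here edge (0,1) lies in no bag, so the decomposition is invalid.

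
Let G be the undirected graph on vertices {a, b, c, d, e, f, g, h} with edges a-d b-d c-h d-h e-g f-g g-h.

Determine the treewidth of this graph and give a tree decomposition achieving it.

Each bag holds 2 vertices, so the decomposition has width 1, which upper-bounds the treewidth. G has an edge, so its treewidth is at least 1. The upper and lower bounds meet at 1, so that is the treewidth.

Treewidth 1.
Bags: B1 = {g, h}  B2 = {f, g}  B3 = {d, h}  B4 = {a, d}  B5 = {e, g}  B6 = {c, h}  B7 = {b, d}
Tree: B1–B2, B1–B3, B3–B4, B2–B5, B1–B6, B4–B7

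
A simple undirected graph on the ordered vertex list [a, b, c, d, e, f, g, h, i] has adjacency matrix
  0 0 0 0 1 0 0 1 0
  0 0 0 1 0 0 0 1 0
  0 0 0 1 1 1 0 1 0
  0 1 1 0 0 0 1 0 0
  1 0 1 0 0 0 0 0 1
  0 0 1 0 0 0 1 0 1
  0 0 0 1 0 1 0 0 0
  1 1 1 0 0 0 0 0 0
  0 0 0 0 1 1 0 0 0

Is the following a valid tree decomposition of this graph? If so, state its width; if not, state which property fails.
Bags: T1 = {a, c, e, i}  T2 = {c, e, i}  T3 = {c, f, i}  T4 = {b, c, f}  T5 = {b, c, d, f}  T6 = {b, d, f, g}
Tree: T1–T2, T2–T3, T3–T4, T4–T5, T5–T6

No — vertex h appears in no bag.

A tree decomposition must satisfy three properties: every vertex lies in some bag; for every edge, both endpoints lie together in some bag; and for every vertex, the bags containing it form a connected subtree. Here vertex h appears in no bag, so the decomposition is invalid.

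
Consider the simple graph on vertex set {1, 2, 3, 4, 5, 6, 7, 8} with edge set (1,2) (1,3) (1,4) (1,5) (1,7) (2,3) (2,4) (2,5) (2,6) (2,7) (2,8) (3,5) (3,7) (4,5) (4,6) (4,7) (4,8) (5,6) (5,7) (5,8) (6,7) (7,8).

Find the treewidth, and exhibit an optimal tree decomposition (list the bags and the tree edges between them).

Treewidth 4.
One such decomposition:
Bags: B1 = {1, 2, 4, 5, 7}  B2 = {2, 4, 5, 7, 8}  B3 = {2, 4, 5, 6, 7}  B4 = {1, 2, 3, 5, 7}
Tree: B1–B2, B1–B3, B1–B4

The largest bag has 5 vertices, giving width 4; this decomposition certifies tw(G) ≤ 4. Conversely, {1, 2, 3, 5, 7} is a clique of size 5, and the vertices of any clique must share a bag in every tree decomposition; so some bag has ≥ 5 vertices and tw(G) ≥ 4. Combining the bounds, tw(G) = 4.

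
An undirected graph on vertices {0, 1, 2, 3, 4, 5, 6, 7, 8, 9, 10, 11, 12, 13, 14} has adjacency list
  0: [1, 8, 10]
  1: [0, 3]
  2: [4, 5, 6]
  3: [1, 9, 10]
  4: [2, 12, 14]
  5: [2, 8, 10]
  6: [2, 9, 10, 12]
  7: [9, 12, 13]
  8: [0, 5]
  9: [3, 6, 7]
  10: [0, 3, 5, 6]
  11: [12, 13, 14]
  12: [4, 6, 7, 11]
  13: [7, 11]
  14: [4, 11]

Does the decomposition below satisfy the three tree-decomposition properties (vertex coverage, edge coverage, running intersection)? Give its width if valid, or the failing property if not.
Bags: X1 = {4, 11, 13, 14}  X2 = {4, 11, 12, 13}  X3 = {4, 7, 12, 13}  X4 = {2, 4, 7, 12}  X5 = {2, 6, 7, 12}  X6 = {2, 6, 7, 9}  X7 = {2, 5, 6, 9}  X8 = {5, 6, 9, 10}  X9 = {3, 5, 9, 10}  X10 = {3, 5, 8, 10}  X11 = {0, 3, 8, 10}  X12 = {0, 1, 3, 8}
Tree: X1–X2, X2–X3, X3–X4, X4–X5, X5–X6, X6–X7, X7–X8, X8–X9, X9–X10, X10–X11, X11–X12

Yes; width 3.

Vertex coverage: the bags together contain {0, 1, 2, 3, 4, 5, 6, 7, 8, 9, 10, 11, 12, 13, 14}, the full vertex set. Edge coverage: each edge of G has both endpoints in at least one bag. Running intersection: for every vertex, the bags containing it form a connected subtree. All three properties hold, so this is a valid tree decomposition of width max|bag| − 1 = 3, and hence tw(G) ≤ 3.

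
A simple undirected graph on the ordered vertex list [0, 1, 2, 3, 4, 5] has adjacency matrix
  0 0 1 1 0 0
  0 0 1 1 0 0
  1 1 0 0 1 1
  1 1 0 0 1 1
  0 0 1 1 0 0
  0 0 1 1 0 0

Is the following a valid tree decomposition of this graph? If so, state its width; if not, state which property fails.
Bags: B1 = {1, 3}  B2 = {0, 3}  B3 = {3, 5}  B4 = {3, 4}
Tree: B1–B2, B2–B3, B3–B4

No — vertex 2 appears in no bag.

A tree decomposition must satisfy three properties: every vertex lies in some bag; for every edge, both endpoints lie together in some bag; and for every vertex, the bags containing it form a connected subtree. Here vertex 2 appears in no bag, so the decomposition is invalid.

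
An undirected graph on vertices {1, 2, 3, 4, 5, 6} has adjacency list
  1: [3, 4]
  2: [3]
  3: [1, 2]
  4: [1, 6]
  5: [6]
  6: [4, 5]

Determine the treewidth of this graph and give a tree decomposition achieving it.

Each bag holds 2 vertices, so the decomposition has width 1, which upper-bounds the treewidth. G has an edge, so its treewidth is at least 1. Combining the bounds, tw(G) = 1.

Treewidth 1.
One optimal decomposition is:
Bags: B1 = {2, 3}  B2 = {1, 3}  B3 = {1, 4}  B4 = {4, 6}  B5 = {5, 6}
Tree: B1–B2, B2–B3, B3–B4, B4–B5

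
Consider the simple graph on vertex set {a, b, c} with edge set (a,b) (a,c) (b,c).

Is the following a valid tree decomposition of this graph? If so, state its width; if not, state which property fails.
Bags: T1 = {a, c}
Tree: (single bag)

No — vertex b appears in no bag.

A tree decomposition must satisfy three properties: every vertex lies in some bag; for every edge, both endpoints lie together in some bag; and for every vertex, the bags containing it form a connected subtree. Here vertex b appears in no bag, so the decomposition is invalid.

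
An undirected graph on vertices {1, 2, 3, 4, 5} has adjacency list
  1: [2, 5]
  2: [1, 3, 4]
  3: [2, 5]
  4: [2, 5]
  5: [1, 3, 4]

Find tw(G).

2

A width-2 tree decomposition is:
Bags: B1 = {1, 2, 5}  B2 = {2, 4, 5}  B3 = {2, 3, 5}
Tree: B1–B2, B2–B3
Each bag holds 3 vertices, so the decomposition has width 2, which upper-bounds the treewidth. Since 1–2–4–5–1 is a cycle in G, G is not acyclic. Forests are exactly the graphs of treewidth ≤ 1, so tw(G) ≥ 2. Combining the bounds, tw(G) = 2.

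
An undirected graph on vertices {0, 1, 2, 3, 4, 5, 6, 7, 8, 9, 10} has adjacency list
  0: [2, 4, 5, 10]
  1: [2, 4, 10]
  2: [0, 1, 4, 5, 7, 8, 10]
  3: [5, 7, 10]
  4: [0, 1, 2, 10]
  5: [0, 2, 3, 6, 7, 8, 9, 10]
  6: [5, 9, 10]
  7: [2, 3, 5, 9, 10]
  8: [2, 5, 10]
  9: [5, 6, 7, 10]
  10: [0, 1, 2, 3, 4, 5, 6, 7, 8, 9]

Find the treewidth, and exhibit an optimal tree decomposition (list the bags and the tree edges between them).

Treewidth 3.
One optimal decomposition is:
Bags: B1 = {2, 5, 8, 10}  B2 = {2, 5, 7, 10}  B3 = {3, 5, 7, 10}  B4 = {5, 7, 9, 10}  B5 = {0, 2, 5, 10}  B6 = {0, 2, 4, 10}  B7 = {1, 2, 4, 10}  B8 = {5, 6, 9, 10}
Tree: B1–B2, B2–B3, B2–B4, B1–B5, B5–B6, B6–B7, B4–B8

Every bag has size at most 4, so the width is 4 − 1 = 3 and tw(G) ≤ 3. On the other hand G contains the 4-clique {1, 2, 4, 10}. A clique must lie in a single bag of any decomposition, so no decomposition can have width below 3. Therefore the treewidth is 3.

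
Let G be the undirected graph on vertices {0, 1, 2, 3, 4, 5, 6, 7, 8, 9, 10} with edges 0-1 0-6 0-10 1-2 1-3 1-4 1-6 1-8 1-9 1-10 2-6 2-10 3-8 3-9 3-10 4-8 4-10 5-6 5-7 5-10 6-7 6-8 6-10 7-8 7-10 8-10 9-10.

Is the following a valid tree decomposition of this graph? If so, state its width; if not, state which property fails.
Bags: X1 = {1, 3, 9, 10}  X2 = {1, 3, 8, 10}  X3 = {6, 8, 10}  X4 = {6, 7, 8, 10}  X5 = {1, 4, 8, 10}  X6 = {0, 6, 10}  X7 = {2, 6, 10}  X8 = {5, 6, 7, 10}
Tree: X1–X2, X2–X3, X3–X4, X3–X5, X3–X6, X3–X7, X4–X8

No — edge (1,6) lies in no bag.

A tree decomposition must satisfy three properties: every vertex lies in some bag; for every edge, both endpoints lie together in some bag; and for every vertex, the bags containing it form a connected subtree. Here edge (1,6) lies in no bag, so the decomposition is invalid.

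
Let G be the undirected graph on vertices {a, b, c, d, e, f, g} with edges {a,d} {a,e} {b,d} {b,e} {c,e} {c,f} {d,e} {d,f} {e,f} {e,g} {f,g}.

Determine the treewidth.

A width-2 tree decomposition is:
Bags: B1 = {d, e, f}  B2 = {b, d, e}  B3 = {a, d, e}  B4 = {c, e, f}  B5 = {e, f, g}
Tree: B1–B2, B2–B3, B1–B4, B1–B5
The largest bag has 3 vertices, giving width 2; this decomposition certifies tw(G) ≤ 2. Conversely, {a, d, e} is a clique of size 3, and the vertices of any clique must share a bag in every tree decomposition; so some bag has ≥ 3 vertices and tw(G) ≥ 2. The upper and lower bounds meet at 2, so that is the treewidth.

2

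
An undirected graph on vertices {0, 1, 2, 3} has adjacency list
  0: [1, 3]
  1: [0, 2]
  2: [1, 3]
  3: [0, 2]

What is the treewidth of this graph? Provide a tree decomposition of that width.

Treewidth 2.
One optimal decomposition is:
Bags: B1 = {0, 1, 2}  B2 = {0, 2, 3}
Tree: B1–B2

Every bag has size at most 3, so the width is 3 − 1 = 2 and tw(G) ≤ 2. For the lower bound, G contains the cycle 2–1–0–3–2, so G is not a forest; only forests have treewidth ≤ 1, hence tw(G) ≥ 2. Hence tw(G) = 2 exactly.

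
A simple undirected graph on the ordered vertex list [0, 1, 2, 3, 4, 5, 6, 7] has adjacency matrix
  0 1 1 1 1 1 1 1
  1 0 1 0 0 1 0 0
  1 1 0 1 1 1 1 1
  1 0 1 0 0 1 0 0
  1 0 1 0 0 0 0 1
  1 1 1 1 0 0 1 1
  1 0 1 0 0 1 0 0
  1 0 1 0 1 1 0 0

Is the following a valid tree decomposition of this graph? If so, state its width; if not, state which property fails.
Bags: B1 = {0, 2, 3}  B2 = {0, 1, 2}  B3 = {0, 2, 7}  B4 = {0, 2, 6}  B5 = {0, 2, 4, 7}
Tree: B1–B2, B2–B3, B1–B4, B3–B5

No — vertex 5 appears in no bag.

A tree decomposition must satisfy three properties: every vertex lies in some bag; for every edge, both endpoints lie together in some bag; and for every vertex, the bags containing it form a connected subtree. Here vertex 5 appears in no bag, so the decomposition is invalid.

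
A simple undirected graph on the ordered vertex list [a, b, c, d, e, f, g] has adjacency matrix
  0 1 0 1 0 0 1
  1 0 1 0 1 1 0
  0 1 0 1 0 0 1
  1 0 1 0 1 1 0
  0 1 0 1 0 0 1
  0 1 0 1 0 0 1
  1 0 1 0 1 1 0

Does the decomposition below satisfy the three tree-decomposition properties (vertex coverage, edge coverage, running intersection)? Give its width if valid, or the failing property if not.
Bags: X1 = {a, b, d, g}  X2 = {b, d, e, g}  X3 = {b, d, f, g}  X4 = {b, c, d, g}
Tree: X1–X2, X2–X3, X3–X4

Yes; width 3.

Vertex coverage: the bags together contain {a, b, c, d, e, f, g}, the full vertex set. Edge coverage: each edge of G has both endpoints in at least one bag. Running intersection: for every vertex, the bags containing it form a connected subtree. All three properties hold, so this is a valid tree decomposition of width max|bag| − 1 = 3, and hence tw(G) ≤ 3.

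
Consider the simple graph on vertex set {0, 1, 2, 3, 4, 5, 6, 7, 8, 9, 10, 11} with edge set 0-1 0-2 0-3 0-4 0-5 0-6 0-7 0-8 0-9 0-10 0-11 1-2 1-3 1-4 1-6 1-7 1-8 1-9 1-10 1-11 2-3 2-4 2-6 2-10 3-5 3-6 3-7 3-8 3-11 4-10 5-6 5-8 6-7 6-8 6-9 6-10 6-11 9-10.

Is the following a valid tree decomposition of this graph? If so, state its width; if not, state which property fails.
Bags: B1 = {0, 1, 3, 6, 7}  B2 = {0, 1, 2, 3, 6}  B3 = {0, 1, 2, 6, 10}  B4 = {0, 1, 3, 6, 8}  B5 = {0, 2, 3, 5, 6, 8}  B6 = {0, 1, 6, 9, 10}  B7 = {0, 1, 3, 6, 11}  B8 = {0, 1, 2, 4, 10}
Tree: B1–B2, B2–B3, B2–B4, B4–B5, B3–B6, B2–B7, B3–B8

No — bags containing vertex 2 are not connected in the tree.

A tree decomposition must satisfy three properties: every vertex lies in some bag; for every edge, both endpoints lie together in some bag; and for every vertex, the bags containing it form a connected subtree. Here bags containing vertex 2 are not connected in the tree, so the decomposition is invalid.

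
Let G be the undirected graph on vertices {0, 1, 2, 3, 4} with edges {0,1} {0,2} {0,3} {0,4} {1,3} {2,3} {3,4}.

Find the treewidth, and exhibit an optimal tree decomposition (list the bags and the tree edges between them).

Treewidth 2.
Bags: B1 = {0, 1, 3}  B2 = {0, 2, 3}  B3 = {0, 3, 4}
Tree: B1–B2, B1–B3

Every bag has size at most 3, so the width is 3 − 1 = 2 and tw(G) ≤ 2. For the lower bound, the 3 vertices {0, 1, 3} are pairwise adjacent, and any tree decomposition puts a clique entirely inside one bag — forcing width ≥ 2. Therefore the treewidth is 2.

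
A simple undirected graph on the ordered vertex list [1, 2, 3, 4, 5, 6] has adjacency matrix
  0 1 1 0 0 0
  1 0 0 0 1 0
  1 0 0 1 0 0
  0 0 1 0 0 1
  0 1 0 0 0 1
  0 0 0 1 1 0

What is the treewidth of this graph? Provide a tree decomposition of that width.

Treewidth 2.
One such decomposition:
Bags: B1 = {1, 3, 4}  B2 = {1, 4, 6}  B3 = {1, 5, 6}  B4 = {1, 2, 5}
Tree: B1–B2, B2–B3, B3–B4

The largest bag has 3 vertices, giving width 2; this decomposition certifies tw(G) ≤ 2. For the lower bound, G contains the cycle 1–3–4–6–5–2–1, so G is not a forest; only forests have treewidth ≤ 1, hence tw(G) ≥ 2. Combining the bounds, tw(G) = 2.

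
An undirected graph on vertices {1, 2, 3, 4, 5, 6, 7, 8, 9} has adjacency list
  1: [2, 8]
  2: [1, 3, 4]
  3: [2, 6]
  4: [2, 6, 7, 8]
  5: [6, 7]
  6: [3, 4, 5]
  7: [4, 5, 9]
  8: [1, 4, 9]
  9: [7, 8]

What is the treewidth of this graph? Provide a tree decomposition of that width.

Every bag has size at most 4, so the width is 4 − 1 = 3 and tw(G) ≤ 3. For the lower bound: the 4 vertex sets {1,2,3}, {6}, {4}, {5,7,8,9} are disjoint, each induces a connected subgraph, and every pair is joined by at least one edge of G. Contracting each set to a single vertex therefore yields K_{4} as a minor, and since treewidth is minor-monotone, tw(G) ≥ tw(K_{4}) = 3. The upper and lower bounds meet at 3, so that is the treewidth.

Treewidth 3.
One such decomposition:
Bags: B1 = {1, 2, 3, 6}  B2 = {1, 2, 4, 6}  B3 = {1, 4, 6, 8}  B4 = {4, 5, 6, 8}  B5 = {4, 5, 7, 8}  B6 = {5, 7, 8, 9}
Tree: B1–B2, B2–B3, B3–B4, B4–B5, B5–B6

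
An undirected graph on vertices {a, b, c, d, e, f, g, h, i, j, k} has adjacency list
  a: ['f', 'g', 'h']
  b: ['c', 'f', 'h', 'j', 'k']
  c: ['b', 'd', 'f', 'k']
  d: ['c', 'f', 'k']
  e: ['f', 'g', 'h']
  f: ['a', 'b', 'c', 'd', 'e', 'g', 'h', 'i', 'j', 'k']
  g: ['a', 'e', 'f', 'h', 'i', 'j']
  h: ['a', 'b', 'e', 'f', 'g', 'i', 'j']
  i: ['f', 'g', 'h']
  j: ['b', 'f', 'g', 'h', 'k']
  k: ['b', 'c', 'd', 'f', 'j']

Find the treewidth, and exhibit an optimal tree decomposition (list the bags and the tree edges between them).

Treewidth 3.
One optimal decomposition is:
Bags: B1 = {b, f, j, k}  B2 = {b, f, h, j}  B3 = {b, c, f, k}  B4 = {f, g, h, j}  B5 = {a, f, g, h}  B6 = {c, d, f, k}  B7 = {e, f, g, h}  B8 = {f, g, h, i}
Tree: B1–B2, B1–B3, B2–B4, B4–B5, B3–B6, B4–B7, B4–B8

The largest bag has 4 vertices, giving width 3; this decomposition certifies tw(G) ≤ 3. On the other hand G contains the 4-clique {c, d, f, k}. A clique must lie in a single bag of any decomposition, so no decomposition can have width below 3. The upper and lower bounds meet at 3, so that is the treewidth.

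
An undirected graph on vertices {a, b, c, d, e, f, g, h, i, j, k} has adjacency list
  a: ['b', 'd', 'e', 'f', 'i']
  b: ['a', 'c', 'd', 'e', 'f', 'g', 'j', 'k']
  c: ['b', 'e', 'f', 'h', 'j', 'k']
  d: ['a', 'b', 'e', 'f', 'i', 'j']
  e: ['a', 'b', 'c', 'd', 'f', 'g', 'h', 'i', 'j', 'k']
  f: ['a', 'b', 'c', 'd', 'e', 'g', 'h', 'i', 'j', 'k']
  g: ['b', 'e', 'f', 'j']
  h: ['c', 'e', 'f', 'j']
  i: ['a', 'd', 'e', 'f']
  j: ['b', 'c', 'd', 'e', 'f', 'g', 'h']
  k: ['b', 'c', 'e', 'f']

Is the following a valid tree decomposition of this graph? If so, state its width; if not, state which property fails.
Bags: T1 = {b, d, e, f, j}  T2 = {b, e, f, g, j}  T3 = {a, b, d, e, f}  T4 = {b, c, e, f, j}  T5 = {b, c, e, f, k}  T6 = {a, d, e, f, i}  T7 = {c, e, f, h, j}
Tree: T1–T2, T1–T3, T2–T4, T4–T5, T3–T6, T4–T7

Yes; width 4.

Every vertex of G appears in some bag (union = {a, b, c, d, e, f, g, h, i, j, k}); every edge is covered by a bag; and for each vertex v the set of bags containing v is connected in the bag tree. The decomposition is therefore valid. The largest bag has 5 vertices, so the width is 4.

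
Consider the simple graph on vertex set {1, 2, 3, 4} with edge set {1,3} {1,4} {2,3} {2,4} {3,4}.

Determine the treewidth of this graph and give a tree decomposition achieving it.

Each bag holds 3 vertices, so the decomposition has width 2, which upper-bounds the treewidth. For the lower bound, the 3 vertices {1, 3, 4} are pairwise adjacent, and any tree decomposition puts a clique entirely inside one bag — forcing width ≥ 2. Combining the bounds, tw(G) = 2.

Treewidth 2.
One optimal decomposition is:
Bags: B1 = {1, 3, 4}  B2 = {2, 3, 4}
Tree: B1–B2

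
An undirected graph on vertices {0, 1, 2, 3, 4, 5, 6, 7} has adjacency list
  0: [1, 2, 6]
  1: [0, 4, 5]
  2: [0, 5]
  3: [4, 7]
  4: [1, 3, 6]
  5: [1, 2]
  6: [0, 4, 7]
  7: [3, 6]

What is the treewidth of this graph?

2

A width-2 tree decomposition is:
Bags: B1 = {0, 2, 5}  B2 = {0, 1, 5}  B3 = {0, 1, 6}  B4 = {1, 4, 6}  B5 = {4, 6, 7}  B6 = {3, 4, 7}
Tree: B1–B2, B2–B3, B3–B4, B4–B5, B5–B6
Each bag holds 3 vertices, so the decomposition has width 2, which upper-bounds the treewidth. The edges 2–5–1–0–2 form a cycle, so G is not a tree and its treewidth is at least 2. The upper and lower bounds meet at 2, so that is the treewidth.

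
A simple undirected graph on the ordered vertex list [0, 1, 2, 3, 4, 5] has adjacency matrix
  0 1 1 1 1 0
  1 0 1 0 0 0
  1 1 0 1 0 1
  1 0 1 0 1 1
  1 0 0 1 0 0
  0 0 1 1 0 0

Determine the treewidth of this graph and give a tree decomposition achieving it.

Treewidth 2.
Bags: B1 = {0, 2, 3}  B2 = {2, 3, 5}  B3 = {0, 1, 2}  B4 = {0, 3, 4}
Tree: B1–B2, B1–B3, B1–B4

The largest bag has 3 vertices, giving width 2; this decomposition certifies tw(G) ≤ 2. Conversely, {0, 1, 2} is a clique of size 3, and the vertices of any clique must share a bag in every tree decomposition; so some bag has ≥ 3 vertices and tw(G) ≥ 2. Therefore the treewidth is 2.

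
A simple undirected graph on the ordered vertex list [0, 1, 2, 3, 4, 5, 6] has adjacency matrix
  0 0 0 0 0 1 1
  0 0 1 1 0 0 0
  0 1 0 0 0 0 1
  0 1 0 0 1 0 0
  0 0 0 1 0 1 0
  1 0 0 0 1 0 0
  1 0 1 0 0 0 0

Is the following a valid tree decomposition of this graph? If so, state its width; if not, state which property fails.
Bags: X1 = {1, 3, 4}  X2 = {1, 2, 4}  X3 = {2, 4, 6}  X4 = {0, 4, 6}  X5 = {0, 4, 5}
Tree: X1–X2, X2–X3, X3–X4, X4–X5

Checking the three conditions: (i) the bags cover all of {0, 1, 2, 3, 4, 5, 6}; (ii) for each edge, some bag contains both endpoints; (iii) the bags containing any fixed vertex form a subtree. All hold, so the decomposition is valid with width 3 − 1 = 2.

Yes; width 2.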